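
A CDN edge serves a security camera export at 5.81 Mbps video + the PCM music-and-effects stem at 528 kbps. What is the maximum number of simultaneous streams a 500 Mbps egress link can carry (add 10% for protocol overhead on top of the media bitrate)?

71

Audio: 528 kbps = 0.528 Mbps.
Per-viewer media rate: 6.338 Mbps.
On the wire with 10% overhead: 6.972 Mbps.
500 Mbps = 500.0 Mbps; 500.0 / 6.972 = 71.72 → 71 viewers.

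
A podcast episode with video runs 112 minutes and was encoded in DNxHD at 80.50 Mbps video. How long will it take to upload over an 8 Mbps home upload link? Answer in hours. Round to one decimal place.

18.8 hours

112 min = 6720 s
File: 80.500 Mbps × 6720 s = 540960.0 Mb.
At 8 Mbps: 540960.0 / 8 = 67620.0 s ≈ 18.8 hours.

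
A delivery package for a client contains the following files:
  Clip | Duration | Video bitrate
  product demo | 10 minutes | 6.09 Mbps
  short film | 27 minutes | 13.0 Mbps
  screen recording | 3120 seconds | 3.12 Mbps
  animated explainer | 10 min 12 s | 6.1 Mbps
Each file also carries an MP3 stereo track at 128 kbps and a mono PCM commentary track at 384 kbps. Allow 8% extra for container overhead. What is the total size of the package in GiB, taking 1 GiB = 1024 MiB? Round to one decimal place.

Audio total: 128 + 384 = 512 kbps = 0.512 Mbps.
product demo: 6.602 Mbps × 600 s × 1.08 = 4278.1 Mb
short film: 13.512 Mbps × 1620 s × 1.08 = 23640.6 Mb
screen recording: 3.632 Mbps × 3120 s × 1.08 = 12238.4 Mb
animated explainer: 6.612 Mbps × 612 s × 1.08 = 4370.3 Mb
Total: 44527.3 Mb = 5565.9 MB.
= 5.184 GiB.

5.2 GiB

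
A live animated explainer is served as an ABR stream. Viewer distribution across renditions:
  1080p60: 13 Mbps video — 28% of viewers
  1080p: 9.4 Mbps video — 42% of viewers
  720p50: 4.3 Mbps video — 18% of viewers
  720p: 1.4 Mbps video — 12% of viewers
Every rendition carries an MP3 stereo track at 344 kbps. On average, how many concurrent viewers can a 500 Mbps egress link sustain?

56

Audio: 344 kbps = 0.344 Mbps.
Average per-viewer bitrate: 0.28×13.344 + 0.42×9.744 + 0.18×4.644 + 0.12×1.744 = 8.874 Mbps.
500 Mbps = 500.0 Mbps; 500.0 / 8.874 = 56.34 → 56.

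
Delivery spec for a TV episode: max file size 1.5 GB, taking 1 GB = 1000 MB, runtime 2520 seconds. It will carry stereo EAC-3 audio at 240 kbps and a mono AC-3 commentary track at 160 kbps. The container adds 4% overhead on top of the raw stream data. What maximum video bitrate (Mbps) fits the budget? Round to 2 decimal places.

Budget: 1.5 GB = 12000.0 Mb.
Stream payload after overhead: 12000.0 / 1.04 = 11538.5 Mb.
Total bitrate budget: 11538.5 Mb / 2520 s = 4.579 Mbps.
Audio total: 240 + 160 = 400 kbps = 0.400 Mbps.
Video: 4.579 − 0.400 = 4.179 Mbps.

4.18 Mbps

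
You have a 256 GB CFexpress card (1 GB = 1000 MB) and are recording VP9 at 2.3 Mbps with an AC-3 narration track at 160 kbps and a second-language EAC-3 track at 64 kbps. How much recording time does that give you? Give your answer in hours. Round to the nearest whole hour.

225 hours

Audio total: 160 + 64 = 224 kbps = 0.224 Mbps.
Total bitrate: 2.3 + 0.224 = 2.524 Mbps.
Capacity: 256 GB = 2,048,000 Mb.
Recording time: 2,048,000 / 2.524 = 811,410 s ≈ 225 hours.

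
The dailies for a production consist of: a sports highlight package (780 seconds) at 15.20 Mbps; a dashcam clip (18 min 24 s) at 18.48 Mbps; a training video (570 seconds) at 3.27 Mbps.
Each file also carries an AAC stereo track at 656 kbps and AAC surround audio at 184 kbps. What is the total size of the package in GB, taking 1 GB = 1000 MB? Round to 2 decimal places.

4.52 GB

Audio total: 656 + 184 = 840 kbps = 0.840 Mbps.
sports highlight package: 16.040 Mbps × 780 s = 12511.2 Mb
dashcam clip: 19.320 Mbps × 1104 s = 21329.3 Mb
training video: 4.110 Mbps × 570 s = 2342.7 Mb
Total: 36183.2 Mb = 4522.9 MB.
= 4.523 GB.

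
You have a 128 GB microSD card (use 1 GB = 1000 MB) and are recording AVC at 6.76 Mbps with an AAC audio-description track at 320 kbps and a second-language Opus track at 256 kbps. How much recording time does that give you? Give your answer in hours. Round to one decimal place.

Audio total: 320 + 256 = 576 kbps = 0.576 Mbps.
Total bitrate: 6.76 + 0.576 = 7.336 Mbps.
Capacity: 128 GB = 1,024,000 Mb.
Recording time: 1,024,000 / 7.336 = 139,586 s ≈ 38.8 hours.

38.8 hours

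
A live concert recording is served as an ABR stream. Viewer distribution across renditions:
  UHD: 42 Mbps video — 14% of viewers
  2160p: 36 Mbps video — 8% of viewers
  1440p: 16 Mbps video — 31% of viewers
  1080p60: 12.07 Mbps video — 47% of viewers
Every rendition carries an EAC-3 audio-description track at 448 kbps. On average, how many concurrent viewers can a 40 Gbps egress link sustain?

2016

Audio: 448 kbps = 0.448 Mbps.
Average per-viewer bitrate: 0.14×42.448 + 0.08×36.448 + 0.31×16.448 + 0.47×12.518 = 19.841 Mbps.
40 Gbps = 40,000 Mbps; 40,000 / 19.841 = 2016.04 → 2016.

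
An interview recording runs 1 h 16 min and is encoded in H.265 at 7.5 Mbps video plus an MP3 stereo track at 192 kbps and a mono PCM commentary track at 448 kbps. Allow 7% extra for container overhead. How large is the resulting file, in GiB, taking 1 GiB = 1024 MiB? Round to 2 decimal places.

1 h 16 min = 76 min = 4560 s
Audio total: 192 + 448 = 640 kbps = 0.640 Mbps.
Total bitrate: 7.5 + 0.640 = 8.140 Mbps.
Stream data: 8.140 Mbps × 4560 s = 37118.4 Mb.
With 7% container overhead: ×1.07.
39,717 Mb = 4,964,586,000 bytes ÷ 1,073,741,824 = 4.624 GiB.

4.62 GiB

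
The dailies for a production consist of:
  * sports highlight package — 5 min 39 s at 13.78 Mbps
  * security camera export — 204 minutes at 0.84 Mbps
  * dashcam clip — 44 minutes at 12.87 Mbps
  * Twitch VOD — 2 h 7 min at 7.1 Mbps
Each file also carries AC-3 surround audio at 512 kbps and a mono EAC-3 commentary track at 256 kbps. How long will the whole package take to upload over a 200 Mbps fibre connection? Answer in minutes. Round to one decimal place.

Audio total: 512 + 256 = 768 kbps = 0.768 Mbps.
sports highlight package: 14.548 Mbps × 339 s = 4931.8 Mb
security camera export: 1.608 Mbps × 12240 s = 19681.9 Mb
dashcam clip: 13.638 Mbps × 2640 s = 36004.3 Mb
Twitch VOD: 7.868 Mbps × 7620 s = 59954.2 Mb
Total: 120572.2 Mb = 15071.5 MB.
At 200 Mbps: 120572.2 / 200 = 603 s ≈ 10 minutes.

10.0 minutes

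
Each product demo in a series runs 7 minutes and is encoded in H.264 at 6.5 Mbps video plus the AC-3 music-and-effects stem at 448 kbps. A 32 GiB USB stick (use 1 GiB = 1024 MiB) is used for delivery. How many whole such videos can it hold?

7 min = 420 s
Audio: 448 kbps = 0.448 Mbps.
Total bitrate: 6.948 Mbps.
Per item: 6.948 Mbps × 420 s = 2,918 Mb = 364.8 MB.
Capacity: 32 GiB = 274,878 Mb; 94.20 items → 94 complete.

94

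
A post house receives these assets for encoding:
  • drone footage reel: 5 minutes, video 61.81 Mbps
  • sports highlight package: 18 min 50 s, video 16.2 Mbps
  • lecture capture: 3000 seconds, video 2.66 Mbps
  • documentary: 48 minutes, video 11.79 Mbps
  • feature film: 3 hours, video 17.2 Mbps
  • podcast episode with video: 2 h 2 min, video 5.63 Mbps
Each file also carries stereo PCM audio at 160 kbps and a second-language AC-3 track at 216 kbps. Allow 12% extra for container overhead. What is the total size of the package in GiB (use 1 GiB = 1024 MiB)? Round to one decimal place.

41.1 GiB

Audio total: 160 + 216 = 376 kbps = 0.376 Mbps.
drone footage reel: 62.186 Mbps × 300 s × 1.12 = 20894.5 Mb
sports highlight package: 16.576 Mbps × 1130 s × 1.12 = 20978.6 Mb
lecture capture: 3.036 Mbps × 3000 s × 1.12 = 10201.0 Mb
documentary: 12.166 Mbps × 2880 s × 1.12 = 39242.6 Mb
feature film: 17.576 Mbps × 10800 s × 1.12 = 212599.3 Mb
podcast episode with video: 6.006 Mbps × 7320 s × 1.12 = 49239.6 Mb
Total: 353155.6 Mb = 44144.4 MB.
= 41.11 GiB.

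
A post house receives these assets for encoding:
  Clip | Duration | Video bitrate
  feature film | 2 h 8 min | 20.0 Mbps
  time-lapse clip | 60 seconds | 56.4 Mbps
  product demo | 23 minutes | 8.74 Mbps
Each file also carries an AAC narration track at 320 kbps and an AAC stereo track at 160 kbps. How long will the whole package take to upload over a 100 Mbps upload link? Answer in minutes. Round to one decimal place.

Audio total: 320 + 160 = 480 kbps = 0.480 Mbps.
feature film: 20.480 Mbps × 7680 s = 157286.4 Mb
time-lapse clip: 56.880 Mbps × 60 s = 3412.8 Mb
product demo: 9.220 Mbps × 1380 s = 12723.6 Mb
Total: 173422.8 Mb = 21677.8 MB.
At 100 Mbps: 173422.8 / 100 = 1734 s ≈ 28.9 minutes.

28.9 minutes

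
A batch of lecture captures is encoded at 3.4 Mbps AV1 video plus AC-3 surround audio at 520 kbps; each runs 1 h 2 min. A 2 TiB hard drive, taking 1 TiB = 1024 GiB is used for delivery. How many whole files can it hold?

1 h 2 min = 62 min = 3720 s
Audio: 520 kbps = 0.520 Mbps.
Total bitrate: 3.920 Mbps.
Per item: 3.920 Mbps × 3720 s = 14,582 Mb = 1,823 MB.
Capacity: 2 TiB = 17,592,186 Mb; 1206.40 items → 1206 complete.

1206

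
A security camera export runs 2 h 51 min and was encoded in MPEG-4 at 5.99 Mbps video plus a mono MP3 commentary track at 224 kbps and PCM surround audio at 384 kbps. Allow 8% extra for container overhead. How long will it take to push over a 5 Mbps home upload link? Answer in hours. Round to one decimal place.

4.1 hours

2 h 51 min = 171 min = 10260 s
Audio total: 224 + 384 = 608 kbps = 0.608 Mbps.
Total bitrate: 6.598 Mbps.
File: 6.598 Mbps × 10260 s = 67695.5 Mb.
With 8% container overhead: ×1.08. → 73111.1 Mb.
At 5 Mbps: 73111.1 / 5 = 14622.2 s ≈ 4.06 hours.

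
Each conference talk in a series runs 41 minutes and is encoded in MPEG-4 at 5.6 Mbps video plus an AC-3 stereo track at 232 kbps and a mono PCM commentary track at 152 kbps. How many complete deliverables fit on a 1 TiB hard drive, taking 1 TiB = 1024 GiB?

41 min = 2460 s
Audio total: 232 + 152 = 384 kbps = 0.384 Mbps.
Total bitrate: 5.984 Mbps.
Per item: 5.984 Mbps × 2460 s = 14,721 Mb = 1,840 MB.
Capacity: 1 TiB = 8,796,093 Mb; 597.53 items → 597 complete.

597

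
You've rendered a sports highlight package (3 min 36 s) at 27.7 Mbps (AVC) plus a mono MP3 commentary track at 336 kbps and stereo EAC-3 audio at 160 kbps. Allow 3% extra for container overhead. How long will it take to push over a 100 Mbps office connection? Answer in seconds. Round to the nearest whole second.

63 seconds

3 min 36 s = 216 s
Audio total: 336 + 160 = 496 kbps = 0.496 Mbps.
Total bitrate: 28.196 Mbps.
File: 28.196 Mbps × 216 s = 6090.3 Mb.
With 3% container overhead: ×1.03. → 6273.0 Mb.
At 100 Mbps: 6273.0 / 100 = 62.7 s ≈ 62.7 seconds.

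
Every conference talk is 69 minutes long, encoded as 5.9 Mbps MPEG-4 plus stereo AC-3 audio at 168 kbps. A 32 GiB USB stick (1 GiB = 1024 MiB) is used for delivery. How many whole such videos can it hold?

69 min = 4140 s
Audio: 168 kbps = 0.168 Mbps.
Total bitrate: 6.068 Mbps.
Per item: 6.068 Mbps × 4140 s = 25,122 Mb = 3,140 MB.
Capacity: 32 GiB = 274,878 Mb; 10.94 items → 10 complete.

10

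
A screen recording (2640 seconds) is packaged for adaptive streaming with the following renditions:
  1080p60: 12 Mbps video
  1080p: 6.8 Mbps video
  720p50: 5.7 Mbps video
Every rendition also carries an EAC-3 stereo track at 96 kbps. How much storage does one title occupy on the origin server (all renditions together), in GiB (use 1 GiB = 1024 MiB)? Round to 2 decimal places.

Audio: 96 kbps = 0.096 Mbps.
Sum of rendition bitrates: (12+0.096) + (6.8+0.096) + (5.7+0.096) = 24.788 Mbps.
× 2640 s = 65,440 Mb = 8,180 MB = 7.618 GiB.

7.62 GiB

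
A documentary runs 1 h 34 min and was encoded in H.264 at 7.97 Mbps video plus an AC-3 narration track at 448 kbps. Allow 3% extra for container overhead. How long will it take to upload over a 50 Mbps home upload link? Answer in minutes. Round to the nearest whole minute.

1 h 34 min = 94 min = 5640 s
Audio: 448 kbps = 0.448 Mbps.
Total bitrate: 8.418 Mbps.
File: 8.418 Mbps × 5640 s = 47477.5 Mb.
With 3% container overhead: ×1.03. → 48901.8 Mb.
At 50 Mbps: 48901.8 / 50 = 978.0 s ≈ 16.3 minutes.

16 minutes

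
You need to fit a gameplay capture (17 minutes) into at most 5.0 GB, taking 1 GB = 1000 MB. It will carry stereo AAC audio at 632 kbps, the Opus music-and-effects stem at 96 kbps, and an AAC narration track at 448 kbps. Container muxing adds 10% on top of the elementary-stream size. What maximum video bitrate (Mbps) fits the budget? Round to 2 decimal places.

34.47 Mbps

Budget: 5.0 GB = 40000.0 Mb.
Stream payload after overhead: 40000.0 / 1.10 = 36363.6 Mb.
17 min = 1020 s
Total bitrate budget: 36363.6 Mb / 1020 s = 35.651 Mbps.
Audio total: 632 + 96 + 448 = 1176 kbps = 1.176 Mbps.
Video: 35.651 − 1.176 = 34.475 Mbps.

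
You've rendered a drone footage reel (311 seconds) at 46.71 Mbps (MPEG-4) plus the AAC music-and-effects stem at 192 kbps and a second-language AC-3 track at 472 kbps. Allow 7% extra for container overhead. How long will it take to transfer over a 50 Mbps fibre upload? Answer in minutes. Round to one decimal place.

5.3 minutes

Audio total: 192 + 472 = 664 kbps = 0.664 Mbps.
Total bitrate: 47.374 Mbps.
File: 47.374 Mbps × 311 s = 14733.3 Mb.
With 7% container overhead: ×1.07. → 15764.6 Mb.
At 50 Mbps: 15764.6 / 50 = 315.3 s ≈ 5.25 minutes.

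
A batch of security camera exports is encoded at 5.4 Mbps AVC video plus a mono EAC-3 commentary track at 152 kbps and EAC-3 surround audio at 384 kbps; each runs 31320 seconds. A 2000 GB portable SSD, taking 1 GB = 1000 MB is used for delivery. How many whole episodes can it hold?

Audio total: 152 + 384 = 536 kbps = 0.536 Mbps.
Total bitrate: 5.936 Mbps.
Per item: 5.936 Mbps × 31320 s = 185,916 Mb = 23,239 MB.
Capacity: 2000 GB = 16,000,000 Mb; 86.06 items → 86 complete.

86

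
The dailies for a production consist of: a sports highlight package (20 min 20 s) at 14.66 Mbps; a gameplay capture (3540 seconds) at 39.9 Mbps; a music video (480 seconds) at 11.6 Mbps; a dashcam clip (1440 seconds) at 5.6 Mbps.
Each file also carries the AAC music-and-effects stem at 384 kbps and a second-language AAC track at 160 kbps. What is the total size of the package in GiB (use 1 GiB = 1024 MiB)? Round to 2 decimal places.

20.54 GiB

Audio total: 384 + 160 = 544 kbps = 0.544 Mbps.
sports highlight package: 15.204 Mbps × 1220 s = 18548.9 Mb
gameplay capture: 40.444 Mbps × 3540 s = 143171.8 Mb
music video: 12.144 Mbps × 480 s = 5829.1 Mb
dashcam clip: 6.144 Mbps × 1440 s = 8847.4 Mb
Total: 176397.1 Mb = 22049.6 MB.
= 20.54 GiB.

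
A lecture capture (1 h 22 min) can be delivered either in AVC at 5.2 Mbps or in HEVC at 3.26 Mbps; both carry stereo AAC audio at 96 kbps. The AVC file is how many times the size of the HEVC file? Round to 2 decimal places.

1.58

1 h 22 min = 82 min = 4920 s
Audio: 96 kbps = 0.096 Mbps.
AVC: 5.296 Mbps × 4920 s = 26056.3 Mb = 3.033 GiB.
HEVC: 3.356 Mbps × 4920 s = 16511.5 Mb = 1.922 GiB.
Ratio: 3.033 / 1.922 = 1.578.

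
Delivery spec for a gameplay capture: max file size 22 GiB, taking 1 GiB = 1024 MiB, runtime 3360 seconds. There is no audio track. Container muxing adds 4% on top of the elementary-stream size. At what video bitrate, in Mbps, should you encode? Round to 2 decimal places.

Budget: 22 GiB = 188978.6 Mb.
Stream payload after overhead: 188978.6 / 1.04 = 181710.2 Mb.
Total bitrate budget: 181710.2 Mb / 3360 s = 54.080 Mbps.

54.08 Mbps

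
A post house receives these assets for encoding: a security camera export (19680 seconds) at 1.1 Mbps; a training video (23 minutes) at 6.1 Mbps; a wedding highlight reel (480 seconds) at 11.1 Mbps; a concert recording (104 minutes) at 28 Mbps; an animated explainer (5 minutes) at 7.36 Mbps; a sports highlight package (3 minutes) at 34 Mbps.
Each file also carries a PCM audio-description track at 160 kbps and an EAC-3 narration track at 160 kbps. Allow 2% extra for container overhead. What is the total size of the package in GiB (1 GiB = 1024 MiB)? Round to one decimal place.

Audio total: 160 + 160 = 320 kbps = 0.320 Mbps.
security camera export: 1.420 Mbps × 19680 s × 1.02 = 28504.5 Mb
training video: 6.420 Mbps × 1380 s × 1.02 = 9036.8 Mb
wedding highlight reel: 11.420 Mbps × 480 s × 1.02 = 5591.2 Mb
concert recording: 28.320 Mbps × 6240 s × 1.02 = 180251.1 Mb
animated explainer: 7.680 Mbps × 300 s × 1.02 = 2350.1 Mb
sports highlight package: 34.320 Mbps × 180 s × 1.02 = 6301.2 Mb
Total: 232034.9 Mb = 29004.4 MB.
= 27.01 GiB.

27.0 GiB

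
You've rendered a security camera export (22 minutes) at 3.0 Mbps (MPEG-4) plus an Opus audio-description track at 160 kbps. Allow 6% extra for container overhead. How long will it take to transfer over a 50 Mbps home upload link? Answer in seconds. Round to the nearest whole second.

22 min = 1320 s
Audio: 160 kbps = 0.160 Mbps.
Total bitrate: 3.160 Mbps.
File: 3.160 Mbps × 1320 s = 4171.2 Mb.
With 6% container overhead: ×1.06. → 4421.5 Mb.
At 50 Mbps: 4421.5 / 50 = 88.4 s ≈ 88.4 seconds.

88 seconds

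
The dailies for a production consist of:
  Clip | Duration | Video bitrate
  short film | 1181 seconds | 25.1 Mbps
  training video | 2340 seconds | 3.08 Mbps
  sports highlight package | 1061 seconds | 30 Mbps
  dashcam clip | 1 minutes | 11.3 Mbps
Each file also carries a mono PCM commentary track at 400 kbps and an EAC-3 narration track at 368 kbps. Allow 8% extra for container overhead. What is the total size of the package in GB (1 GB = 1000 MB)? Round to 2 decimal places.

Audio total: 400 + 368 = 768 kbps = 0.768 Mbps.
short film: 25.868 Mbps × 1181 s × 1.08 = 32994.1 Mb
training video: 3.848 Mbps × 2340 s × 1.08 = 9724.7 Mb
sports highlight package: 30.768 Mbps × 1061 s × 1.08 = 35256.4 Mb
dashcam clip: 12.068 Mbps × 60 s × 1.08 = 782.0 Mb
Total: 78757.2 Mb = 9844.7 MB.
= 9.845 GB.

9.84 GB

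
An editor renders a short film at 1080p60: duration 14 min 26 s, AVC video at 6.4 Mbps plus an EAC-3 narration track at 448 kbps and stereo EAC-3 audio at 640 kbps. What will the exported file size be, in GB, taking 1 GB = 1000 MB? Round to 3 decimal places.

0.811 GB

14 min 26 s = 866 s
Audio total: 448 + 640 = 1088 kbps = 1.088 Mbps.
Total bitrate: 6.4 + 1.088 = 7.488 Mbps.
Stream data: 7.488 Mbps × 866 s = 6484.6 Mb.
6,485 Mb ÷ 8 = 810.6 MB → 0.8106 GB.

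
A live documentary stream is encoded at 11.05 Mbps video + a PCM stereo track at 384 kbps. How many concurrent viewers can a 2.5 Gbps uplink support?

Audio: 384 kbps = 0.384 Mbps.
Per-viewer media rate: 11.434 Mbps.
2.5 Gbps = 2,500 Mbps; 2,500 / 11.434 = 218.65 → 218 viewers.

218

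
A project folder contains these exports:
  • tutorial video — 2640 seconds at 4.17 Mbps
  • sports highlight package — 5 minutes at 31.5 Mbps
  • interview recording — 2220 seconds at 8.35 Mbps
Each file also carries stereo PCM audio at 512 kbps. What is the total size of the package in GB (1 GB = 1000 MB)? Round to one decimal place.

Audio: 512 kbps = 0.512 Mbps.
tutorial video: 4.682 Mbps × 2640 s = 12360.5 Mb
sports highlight package: 32.012 Mbps × 300 s = 9603.6 Mb
interview recording: 8.862 Mbps × 2220 s = 19673.6 Mb
Total: 41637.7 Mb = 5204.7 MB.
= 5.205 GB.

5.2 GB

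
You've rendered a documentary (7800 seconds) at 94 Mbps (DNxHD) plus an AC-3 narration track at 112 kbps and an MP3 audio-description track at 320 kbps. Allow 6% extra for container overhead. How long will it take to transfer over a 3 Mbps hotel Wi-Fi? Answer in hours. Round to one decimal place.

72.3 hours

Audio total: 112 + 320 = 432 kbps = 0.432 Mbps.
Total bitrate: 94.432 Mbps.
File: 94.432 Mbps × 7800 s = 736569.6 Mb.
With 6% container overhead: ×1.06. → 780763.8 Mb.
At 3 Mbps: 780763.8 / 3 = 260254.6 s ≈ 72.3 hours.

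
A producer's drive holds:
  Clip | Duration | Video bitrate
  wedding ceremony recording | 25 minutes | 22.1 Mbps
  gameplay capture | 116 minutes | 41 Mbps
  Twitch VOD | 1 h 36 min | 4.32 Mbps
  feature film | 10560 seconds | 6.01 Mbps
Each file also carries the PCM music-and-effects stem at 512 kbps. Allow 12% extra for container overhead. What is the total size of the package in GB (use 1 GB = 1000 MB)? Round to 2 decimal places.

Audio: 512 kbps = 0.512 Mbps.
wedding ceremony recording: 22.612 Mbps × 1500 s × 1.12 = 37988.2 Mb
gameplay capture: 41.512 Mbps × 6960 s × 1.12 = 323594.3 Mb
Twitch VOD: 4.832 Mbps × 5760 s × 1.12 = 31172.2 Mb
feature film: 6.522 Mbps × 10560 s × 1.12 = 77137.0 Mb
Total: 469891.7 Mb = 58736.5 MB.
= 58.74 GB.

58.74 GB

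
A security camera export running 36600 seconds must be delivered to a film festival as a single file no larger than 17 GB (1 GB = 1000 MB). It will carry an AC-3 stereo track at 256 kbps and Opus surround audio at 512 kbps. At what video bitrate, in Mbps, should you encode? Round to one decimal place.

Budget: 17 GB = 136000.0 Mb.
Total bitrate budget: 136000.0 Mb / 36600 s = 3.716 Mbps.
Audio total: 256 + 512 = 768 kbps = 0.768 Mbps.
Video: 3.716 − 0.768 = 2.948 Mbps.

2.9 Mbps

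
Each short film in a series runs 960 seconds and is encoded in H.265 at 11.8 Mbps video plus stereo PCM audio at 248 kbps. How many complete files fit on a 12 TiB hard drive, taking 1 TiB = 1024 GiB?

Audio: 248 kbps = 0.248 Mbps.
Total bitrate: 12.048 Mbps.
Per item: 12.048 Mbps × 960 s = 11,566 Mb = 1,446 MB.
Capacity: 12 TiB = 105,553,116 Mb; 9126.09 items → 9126 complete.

9126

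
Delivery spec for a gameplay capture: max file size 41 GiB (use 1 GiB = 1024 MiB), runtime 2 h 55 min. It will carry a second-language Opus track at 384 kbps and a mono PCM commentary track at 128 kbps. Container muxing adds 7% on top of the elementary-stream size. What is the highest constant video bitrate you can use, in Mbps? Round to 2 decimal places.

Budget: 41 GiB = 352187.3 Mb.
Stream payload after overhead: 352187.3 / 1.07 = 329147.0 Mb.
2 h 55 min = 175 min = 10500 s
Total bitrate budget: 329147.0 Mb / 10500 s = 31.347 Mbps.
Audio total: 384 + 128 = 512 kbps = 0.512 Mbps.
Video: 31.347 − 0.512 = 30.835 Mbps.

30.84 Mbps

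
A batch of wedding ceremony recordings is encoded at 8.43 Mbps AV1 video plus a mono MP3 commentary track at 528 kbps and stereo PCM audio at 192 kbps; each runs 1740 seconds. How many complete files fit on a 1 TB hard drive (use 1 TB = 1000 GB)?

502

Audio total: 528 + 192 = 720 kbps = 0.720 Mbps.
Total bitrate: 9.150 Mbps.
Per item: 9.150 Mbps × 1740 s = 15,921 Mb = 1,990 MB.
Capacity: 1 TB = 8,000,000 Mb; 502.48 items → 502 complete.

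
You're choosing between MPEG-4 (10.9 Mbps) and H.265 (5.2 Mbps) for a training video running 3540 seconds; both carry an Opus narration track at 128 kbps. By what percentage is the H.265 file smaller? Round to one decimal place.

51.7%

Audio: 128 kbps = 0.128 Mbps.
MPEG-4: 11.028 Mbps × 3540 s = 39039.1 Mb = 4.880 GB.
H.265: 5.328 Mbps × 3540 s = 18861.1 Mb = 2.358 GB.
Reduction: (1 − 2.358/4.880) × 100 = 51.69%.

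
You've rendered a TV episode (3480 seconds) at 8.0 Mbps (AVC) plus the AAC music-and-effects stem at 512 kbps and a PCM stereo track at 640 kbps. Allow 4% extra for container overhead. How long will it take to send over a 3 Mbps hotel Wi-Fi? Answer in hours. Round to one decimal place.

3.1 hours

Audio total: 512 + 640 = 1152 kbps = 1.152 Mbps.
Total bitrate: 9.152 Mbps.
File: 9.152 Mbps × 3480 s = 31849.0 Mb.
With 4% container overhead: ×1.04. → 33122.9 Mb.
At 3 Mbps: 33122.9 / 3 = 11041.0 s ≈ 3.07 hours.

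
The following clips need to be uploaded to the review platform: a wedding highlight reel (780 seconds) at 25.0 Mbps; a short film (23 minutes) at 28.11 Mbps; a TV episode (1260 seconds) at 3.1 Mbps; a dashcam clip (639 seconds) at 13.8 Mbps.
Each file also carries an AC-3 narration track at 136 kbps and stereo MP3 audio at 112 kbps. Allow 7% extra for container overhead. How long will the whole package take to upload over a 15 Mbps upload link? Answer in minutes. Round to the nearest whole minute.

Audio total: 136 + 112 = 248 kbps = 0.248 Mbps.
wedding highlight reel: 25.248 Mbps × 780 s × 1.07 = 21072.0 Mb
short film: 28.358 Mbps × 1380 s × 1.07 = 41873.4 Mb
TV episode: 3.348 Mbps × 1260 s × 1.07 = 4513.8 Mb
dashcam clip: 14.048 Mbps × 639 s × 1.07 = 9605.0 Mb
Total: 77064.2 Mb = 9633.0 MB.
At 15 Mbps: 77064.2 / 15 = 5138 s ≈ 85.6 minutes.

86 minutes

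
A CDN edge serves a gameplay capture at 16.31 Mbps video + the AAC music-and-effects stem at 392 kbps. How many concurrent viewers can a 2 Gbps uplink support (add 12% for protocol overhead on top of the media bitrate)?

106

Audio: 392 kbps = 0.392 Mbps.
Per-viewer media rate: 16.702 Mbps.
On the wire with 12% overhead: 18.706 Mbps.
2 Gbps = 2,000 Mbps; 2,000 / 18.706 = 106.92 → 106 viewers.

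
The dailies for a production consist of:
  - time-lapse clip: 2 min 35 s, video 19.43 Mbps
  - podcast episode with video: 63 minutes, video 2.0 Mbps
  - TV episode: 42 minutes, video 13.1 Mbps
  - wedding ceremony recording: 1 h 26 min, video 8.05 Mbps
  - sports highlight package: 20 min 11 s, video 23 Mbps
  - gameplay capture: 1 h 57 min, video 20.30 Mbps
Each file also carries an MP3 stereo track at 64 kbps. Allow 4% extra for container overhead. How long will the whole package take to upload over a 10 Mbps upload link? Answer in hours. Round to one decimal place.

7.4 hours

Audio: 64 kbps = 0.064 Mbps.
time-lapse clip: 19.494 Mbps × 155 s × 1.04 = 3142.4 Mb
podcast episode with video: 2.064 Mbps × 3780 s × 1.04 = 8114.0 Mb
TV episode: 13.164 Mbps × 2520 s × 1.04 = 34500.2 Mb
wedding ceremony recording: 8.114 Mbps × 5160 s × 1.04 = 43543.0 Mb
sports highlight package: 23.064 Mbps × 1211 s × 1.04 = 29047.7 Mb
gameplay capture: 20.364 Mbps × 7020 s × 1.04 = 148673.5 Mb
Total: 267020.8 Mb = 33377.6 MB.
At 10 Mbps: 267020.8 / 10 = 26702 s ≈ 7.42 hours.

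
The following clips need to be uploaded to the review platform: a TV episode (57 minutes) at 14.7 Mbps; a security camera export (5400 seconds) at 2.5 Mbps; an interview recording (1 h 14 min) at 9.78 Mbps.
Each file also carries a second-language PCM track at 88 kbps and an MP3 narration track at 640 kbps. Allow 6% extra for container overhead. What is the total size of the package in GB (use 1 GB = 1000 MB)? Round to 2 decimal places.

15.48 GB

Audio total: 88 + 640 = 728 kbps = 0.728 Mbps.
TV episode: 15.428 Mbps × 3420 s × 1.06 = 55929.6 Mb
security camera export: 3.228 Mbps × 5400 s × 1.06 = 18477.1 Mb
interview recording: 10.508 Mbps × 4440 s × 1.06 = 49454.9 Mb
Total: 123861.5 Mb = 15482.7 MB.
= 15.48 GB.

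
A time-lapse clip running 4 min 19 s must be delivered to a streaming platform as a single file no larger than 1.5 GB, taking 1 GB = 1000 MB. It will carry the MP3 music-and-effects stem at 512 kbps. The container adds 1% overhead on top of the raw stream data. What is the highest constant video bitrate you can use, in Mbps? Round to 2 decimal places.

Budget: 1.5 GB = 12000.0 Mb.
Stream payload after overhead: 12000.0 / 1.01 = 11881.2 Mb.
4 min 19 s = 259 s
Total bitrate budget: 11881.2 Mb / 259 s = 45.873 Mbps.
Audio: 512 kbps = 0.512 Mbps.
Video: 45.873 − 0.512 = 45.361 Mbps.

45.36 Mbps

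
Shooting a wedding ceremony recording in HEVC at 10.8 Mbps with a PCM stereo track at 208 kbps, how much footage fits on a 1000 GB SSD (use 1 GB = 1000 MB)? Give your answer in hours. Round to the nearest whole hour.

Audio: 208 kbps = 0.208 Mbps.
Total bitrate: 10.8 + 0.208 = 11.008 Mbps.
Capacity: 1000 GB = 8,000,000 Mb.
Recording time: 8,000,000 / 11.008 = 726,744 s ≈ 202 hours.

202 hours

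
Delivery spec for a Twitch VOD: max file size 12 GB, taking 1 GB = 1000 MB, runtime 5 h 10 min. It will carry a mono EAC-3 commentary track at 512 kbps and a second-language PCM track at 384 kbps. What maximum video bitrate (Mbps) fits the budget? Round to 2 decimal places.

Budget: 12 GB = 96000.0 Mb.
5 h 10 min = 310 min = 18600 s
Total bitrate budget: 96000.0 Mb / 18600 s = 5.161 Mbps.
Audio total: 512 + 384 = 896 kbps = 0.896 Mbps.
Video: 5.161 − 0.896 = 4.265 Mbps.

4.27 Mbps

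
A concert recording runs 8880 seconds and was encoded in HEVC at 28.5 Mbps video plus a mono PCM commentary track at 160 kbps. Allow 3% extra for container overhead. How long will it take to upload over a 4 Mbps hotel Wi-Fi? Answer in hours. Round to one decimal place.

Audio: 160 kbps = 0.160 Mbps.
Total bitrate: 28.660 Mbps.
File: 28.660 Mbps × 8880 s = 254500.8 Mb.
With 3% container overhead: ×1.03. → 262135.8 Mb.
At 4 Mbps: 262135.8 / 4 = 65534.0 s ≈ 18.2 hours.

18.2 hours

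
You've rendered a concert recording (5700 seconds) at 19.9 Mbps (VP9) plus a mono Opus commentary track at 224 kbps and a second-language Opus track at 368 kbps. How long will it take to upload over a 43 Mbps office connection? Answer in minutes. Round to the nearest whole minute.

45 minutes

Audio total: 224 + 368 = 592 kbps = 0.592 Mbps.
Total bitrate: 20.492 Mbps.
File: 20.492 Mbps × 5700 s = 116804.4 Mb.
At 43 Mbps: 116804.4 / 43 = 2716.4 s ≈ 45.3 minutes.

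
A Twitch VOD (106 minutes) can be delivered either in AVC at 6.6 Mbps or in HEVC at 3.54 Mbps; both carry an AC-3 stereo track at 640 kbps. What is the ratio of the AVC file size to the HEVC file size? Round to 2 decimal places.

106 min = 6360 s
Audio: 640 kbps = 0.640 Mbps.
AVC: 7.240 Mbps × 6360 s = 46046.4 Mb = 5.361 GiB.
HEVC: 4.180 Mbps × 6360 s = 26584.8 Mb = 3.095 GiB.
Ratio: 5.361 / 3.095 = 1.732.

1.73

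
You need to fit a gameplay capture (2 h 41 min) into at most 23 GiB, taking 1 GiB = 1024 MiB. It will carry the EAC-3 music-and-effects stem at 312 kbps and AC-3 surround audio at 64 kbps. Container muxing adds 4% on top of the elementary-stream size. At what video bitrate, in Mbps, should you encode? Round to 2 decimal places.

19.29 Mbps

Budget: 23 GiB = 197568.5 Mb.
Stream payload after overhead: 197568.5 / 1.04 = 189969.7 Mb.
2 h 41 min = 161 min = 9660 s
Total bitrate budget: 189969.7 Mb / 9660 s = 19.666 Mbps.
Audio total: 312 + 64 = 376 kbps = 0.376 Mbps.
Video: 19.666 − 0.376 = 19.290 Mbps.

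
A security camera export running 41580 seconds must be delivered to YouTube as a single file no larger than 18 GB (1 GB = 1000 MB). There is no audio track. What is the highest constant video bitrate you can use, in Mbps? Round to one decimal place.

Budget: 18 GB = 144000.0 Mb.
Total bitrate budget: 144000.0 Mb / 41580 s = 3.463 Mbps.

3.5 Mbps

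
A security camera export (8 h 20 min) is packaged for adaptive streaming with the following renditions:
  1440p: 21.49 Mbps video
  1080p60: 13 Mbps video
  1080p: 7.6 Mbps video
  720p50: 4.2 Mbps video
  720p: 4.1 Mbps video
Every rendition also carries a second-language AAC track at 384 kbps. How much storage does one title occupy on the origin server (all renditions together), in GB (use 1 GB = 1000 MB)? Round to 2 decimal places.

196.16 GB

8 h 20 min = 500 min = 30000 s
Audio: 384 kbps = 0.384 Mbps.
Sum of rendition bitrates: (21.49+0.384) + (13+0.384) + (7.6+0.384) + (4.2+0.384) + (4.1+0.384) = 52.310 Mbps.
× 30000 s = 1,569,300 Mb = 196,162 MB = 196.2 GB.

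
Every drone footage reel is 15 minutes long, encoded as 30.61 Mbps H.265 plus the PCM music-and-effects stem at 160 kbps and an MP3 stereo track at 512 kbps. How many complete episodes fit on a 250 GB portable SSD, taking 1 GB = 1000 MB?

15 min = 900 s
Audio total: 160 + 512 = 672 kbps = 0.672 Mbps.
Total bitrate: 31.282 Mbps.
Per item: 31.282 Mbps × 900 s = 28,154 Mb = 3,519 MB.
Capacity: 250 GB = 2,000,000 Mb; 71.04 items → 71 complete.

71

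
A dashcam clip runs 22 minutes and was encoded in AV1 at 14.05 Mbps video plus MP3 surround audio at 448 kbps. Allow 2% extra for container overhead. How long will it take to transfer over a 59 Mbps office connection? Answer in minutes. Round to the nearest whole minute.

6 minutes

22 min = 1320 s
Audio: 448 kbps = 0.448 Mbps.
Total bitrate: 14.498 Mbps.
File: 14.498 Mbps × 1320 s = 19137.4 Mb.
With 2% container overhead: ×1.02. → 19520.1 Mb.
At 59 Mbps: 19520.1 / 59 = 330.8 s ≈ 5.51 minutes.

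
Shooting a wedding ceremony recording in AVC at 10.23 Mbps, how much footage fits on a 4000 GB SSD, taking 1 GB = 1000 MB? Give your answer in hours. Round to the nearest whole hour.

869 hours

Capacity: 4000 GB = 32,000,000 Mb.
Recording time: 32,000,000 / 10.230 = 3,128,055 s ≈ 869 hours.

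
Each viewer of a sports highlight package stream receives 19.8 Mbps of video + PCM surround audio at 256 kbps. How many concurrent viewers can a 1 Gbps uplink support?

49

Audio: 256 kbps = 0.256 Mbps.
Per-viewer media rate: 20.056 Mbps.
1 Gbps = 1,000 Mbps; 1,000 / 20.056 = 49.86 → 49 viewers.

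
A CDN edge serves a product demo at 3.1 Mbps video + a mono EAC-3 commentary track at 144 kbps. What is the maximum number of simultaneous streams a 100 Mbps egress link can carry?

30

Audio: 144 kbps = 0.144 Mbps.
Per-viewer media rate: 3.244 Mbps.
100 Mbps = 100.0 Mbps; 100.0 / 3.244 = 30.83 → 30 viewers.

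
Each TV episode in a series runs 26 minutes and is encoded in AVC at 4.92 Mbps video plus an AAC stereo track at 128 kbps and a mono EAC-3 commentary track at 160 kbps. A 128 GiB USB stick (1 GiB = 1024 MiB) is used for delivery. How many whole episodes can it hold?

135

26 min = 1560 s
Audio total: 128 + 160 = 288 kbps = 0.288 Mbps.
Total bitrate: 5.208 Mbps.
Per item: 5.208 Mbps × 1560 s = 8,124 Mb = 1,016 MB.
Capacity: 128 GiB = 1,099,512 Mb; 135.33 items → 135 complete.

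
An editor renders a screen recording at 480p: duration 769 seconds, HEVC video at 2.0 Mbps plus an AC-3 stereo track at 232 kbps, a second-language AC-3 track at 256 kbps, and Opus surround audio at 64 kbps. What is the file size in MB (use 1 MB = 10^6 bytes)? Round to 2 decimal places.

245.31 MB

Audio total: 232 + 256 + 64 = 552 kbps = 0.552 Mbps.
Total bitrate: 2.0 + 0.552 = 2.552 Mbps.
Stream data: 2.552 Mbps × 769 s = 1962.5 Mb.
1,962 Mb ÷ 8 = 245.3 MB → 245.3 MB.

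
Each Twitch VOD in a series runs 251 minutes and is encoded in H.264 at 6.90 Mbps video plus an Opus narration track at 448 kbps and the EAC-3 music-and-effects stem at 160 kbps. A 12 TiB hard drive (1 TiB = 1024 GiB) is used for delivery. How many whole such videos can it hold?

933

251 min = 15060 s
Audio total: 448 + 160 = 608 kbps = 0.608 Mbps.
Total bitrate: 7.508 Mbps.
Per item: 7.508 Mbps × 15060 s = 113,070 Mb = 14,134 MB.
Capacity: 12 TiB = 105,553,116 Mb; 933.52 items → 933 complete.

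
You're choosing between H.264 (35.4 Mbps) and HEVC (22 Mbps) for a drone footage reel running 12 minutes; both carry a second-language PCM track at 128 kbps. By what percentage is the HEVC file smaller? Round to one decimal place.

37.7%

12 min = 720 s
Audio: 128 kbps = 0.128 Mbps.
H.264: 35.528 Mbps × 720 s = 25580.2 Mb = 3.198 GB.
HEVC: 22.128 Mbps × 720 s = 15932.2 Mb = 1.992 GB.
Reduction: (1 − 1.992/3.198) × 100 = 37.72%.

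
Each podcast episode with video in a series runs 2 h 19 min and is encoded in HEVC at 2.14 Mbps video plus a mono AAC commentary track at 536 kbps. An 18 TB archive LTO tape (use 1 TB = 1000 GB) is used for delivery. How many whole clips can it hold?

6452

2 h 19 min = 139 min = 8340 s
Audio: 536 kbps = 0.536 Mbps.
Total bitrate: 2.676 Mbps.
Per item: 2.676 Mbps × 8340 s = 22,318 Mb = 2,790 MB.
Capacity: 18 TB = 144,000,000 Mb; 6452.24 items → 6452 complete.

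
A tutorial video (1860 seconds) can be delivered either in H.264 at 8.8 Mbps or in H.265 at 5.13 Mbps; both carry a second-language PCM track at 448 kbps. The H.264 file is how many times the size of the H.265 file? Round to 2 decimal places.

Audio: 448 kbps = 0.448 Mbps.
H.264: 9.248 Mbps × 1860 s = 17201.3 Mb = 2.150 GB.
H.265: 5.578 Mbps × 1860 s = 10375.1 Mb = 1.297 GB.
Ratio: 2.150 / 1.297 = 1.658.

1.66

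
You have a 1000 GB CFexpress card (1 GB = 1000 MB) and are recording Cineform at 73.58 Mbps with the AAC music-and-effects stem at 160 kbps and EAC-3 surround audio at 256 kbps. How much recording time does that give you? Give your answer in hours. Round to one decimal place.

Audio total: 160 + 256 = 416 kbps = 0.416 Mbps.
Total bitrate: 73.58 + 0.416 = 73.996 Mbps.
Capacity: 1000 GB = 8,000,000 Mb.
Recording time: 8,000,000 / 73.996 = 108,114 s ≈ 30.0 hours.

30.0 hours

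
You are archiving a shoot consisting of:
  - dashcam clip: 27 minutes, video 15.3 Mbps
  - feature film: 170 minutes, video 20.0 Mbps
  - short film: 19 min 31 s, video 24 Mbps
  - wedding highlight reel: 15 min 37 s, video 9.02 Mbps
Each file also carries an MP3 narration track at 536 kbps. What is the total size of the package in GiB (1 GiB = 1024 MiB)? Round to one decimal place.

Audio: 536 kbps = 0.536 Mbps.
dashcam clip: 15.836 Mbps × 1620 s = 25654.3 Mb
feature film: 20.536 Mbps × 10200 s = 209467.2 Mb
short film: 24.536 Mbps × 1171 s = 28731.7 Mb
wedding highlight reel: 9.556 Mbps × 937 s = 8954.0 Mb
Total: 272807.1 Mb = 34100.9 MB.
= 31.76 GiB.

31.8 GiB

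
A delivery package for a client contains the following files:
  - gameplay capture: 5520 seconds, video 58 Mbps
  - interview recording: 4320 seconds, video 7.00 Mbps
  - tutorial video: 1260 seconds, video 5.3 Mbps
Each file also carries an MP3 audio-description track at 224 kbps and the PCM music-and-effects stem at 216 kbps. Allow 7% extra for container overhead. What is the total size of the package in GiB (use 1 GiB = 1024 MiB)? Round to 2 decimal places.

Audio total: 224 + 216 = 440 kbps = 0.440 Mbps.
gameplay capture: 58.440 Mbps × 5520 s × 1.07 = 345170.0 Mb
interview recording: 7.440 Mbps × 4320 s × 1.07 = 34390.7 Mb
tutorial video: 5.740 Mbps × 1260 s × 1.07 = 7738.7 Mb
Total: 387299.3 Mb = 48412.4 MB.
= 45.09 GiB.

45.09 GiB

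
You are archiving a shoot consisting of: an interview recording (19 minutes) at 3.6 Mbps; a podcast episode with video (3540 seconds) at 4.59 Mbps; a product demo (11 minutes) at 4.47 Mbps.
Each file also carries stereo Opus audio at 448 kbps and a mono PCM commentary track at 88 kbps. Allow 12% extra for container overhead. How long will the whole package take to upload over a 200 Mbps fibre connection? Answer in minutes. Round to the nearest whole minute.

Audio total: 448 + 88 = 536 kbps = 0.536 Mbps.
interview recording: 4.136 Mbps × 1140 s × 1.12 = 5280.8 Mb
podcast episode with video: 5.126 Mbps × 3540 s × 1.12 = 20323.6 Mb
product demo: 5.006 Mbps × 660 s × 1.12 = 3700.4 Mb
Total: 29304.8 Mb = 3663.1 MB.
At 200 Mbps: 29304.8 / 200 = 147 s ≈ 2.44 minutes.

2 minutes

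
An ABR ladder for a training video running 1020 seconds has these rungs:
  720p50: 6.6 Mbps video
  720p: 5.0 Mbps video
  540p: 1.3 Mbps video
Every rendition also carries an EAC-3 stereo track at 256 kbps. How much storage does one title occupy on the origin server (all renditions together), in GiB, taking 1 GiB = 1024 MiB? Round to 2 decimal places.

1.62 GiB

Audio: 256 kbps = 0.256 Mbps.
Sum of rendition bitrates: (6.6+0.256) + (5.0+0.256) + (1.3+0.256) = 13.668 Mbps.
× 1020 s = 13,941 Mb = 1,743 MB = 1.623 GiB.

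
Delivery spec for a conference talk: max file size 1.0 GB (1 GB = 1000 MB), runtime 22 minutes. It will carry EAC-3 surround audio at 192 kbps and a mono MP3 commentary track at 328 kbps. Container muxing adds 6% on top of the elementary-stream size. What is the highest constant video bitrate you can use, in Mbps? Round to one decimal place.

5.2 Mbps

Budget: 1.0 GB = 8000.0 Mb.
Stream payload after overhead: 8000.0 / 1.06 = 7547.2 Mb.
22 min = 1320 s
Total bitrate budget: 7547.2 Mb / 1320 s = 5.718 Mbps.
Audio total: 192 + 328 = 520 kbps = 0.520 Mbps.
Video: 5.718 − 0.520 = 5.198 Mbps.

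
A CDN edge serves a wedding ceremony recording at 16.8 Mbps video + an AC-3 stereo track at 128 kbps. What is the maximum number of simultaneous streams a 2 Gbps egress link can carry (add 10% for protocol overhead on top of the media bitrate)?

Audio: 128 kbps = 0.128 Mbps.
Per-viewer media rate: 16.928 Mbps.
On the wire with 10% overhead: 18.621 Mbps.
2 Gbps = 2,000 Mbps; 2,000 / 18.621 = 107.41 → 107 viewers.

107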